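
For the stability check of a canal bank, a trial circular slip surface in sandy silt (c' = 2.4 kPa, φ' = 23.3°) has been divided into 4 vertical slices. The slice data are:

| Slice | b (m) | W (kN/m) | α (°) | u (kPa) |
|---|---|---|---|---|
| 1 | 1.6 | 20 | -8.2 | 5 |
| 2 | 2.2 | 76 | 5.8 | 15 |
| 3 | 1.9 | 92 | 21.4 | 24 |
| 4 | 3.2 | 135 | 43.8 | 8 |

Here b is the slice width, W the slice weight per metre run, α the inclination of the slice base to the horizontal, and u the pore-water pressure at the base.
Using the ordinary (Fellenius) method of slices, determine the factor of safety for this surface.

FS = 0.69

Ordinary method of slices: FS = Σ[c'·Δl_i + (W_i cosα_i − u_i·Δl_i)·tanφ'] / Σ W_i sinα_i, with Δl_i = b_i / cosα_i.
Slice 1: Δl = 1.6/cos(-8.2°) = 1.617 m; N'_1 = 20·cos(-8.2°) − 5·1.617 = 11.7; c'Δl = 3.88; W sinα = -2.9
Slice 2: Δl = 2.2/cos5.8° = 2.211 m; N'_2 = 76·cos5.8° − 15·2.211 = 42.4; c'Δl = 5.31; W sinα = 7.7
Slice 3: Δl = 1.9/cos21.4° = 2.041 m; N'_3 = 92·cos21.4° − 24·2.041 = 36.7; c'Δl = 4.90; W sinα = 33.6
Slice 4: Δl = 3.2/cos43.8° = 4.434 m; N'_4 = 135·cos43.8° − 8·4.434 = 62.0; c'Δl = 10.64; W sinα = 93.4
Σc'Δl = 24.7 kN/m; ΣN' = 152.8 kN/m; ΣW sinα = 131.8 kN/m
Resisting = 24.7 + 152.8·tan23.3° = 24.7 + 65.8 = 90.5 kN/m
FS = 90.5 / 131.8 = 0.687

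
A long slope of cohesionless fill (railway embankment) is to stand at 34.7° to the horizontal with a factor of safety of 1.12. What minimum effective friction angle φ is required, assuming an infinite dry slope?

φ = 37.8°

FS = tanφ/tanβ ⇒ tanφ = FS · tanβ = 1.12 · tan34.7° = 0.7755
φ = arctan(0.7755) = 37.79°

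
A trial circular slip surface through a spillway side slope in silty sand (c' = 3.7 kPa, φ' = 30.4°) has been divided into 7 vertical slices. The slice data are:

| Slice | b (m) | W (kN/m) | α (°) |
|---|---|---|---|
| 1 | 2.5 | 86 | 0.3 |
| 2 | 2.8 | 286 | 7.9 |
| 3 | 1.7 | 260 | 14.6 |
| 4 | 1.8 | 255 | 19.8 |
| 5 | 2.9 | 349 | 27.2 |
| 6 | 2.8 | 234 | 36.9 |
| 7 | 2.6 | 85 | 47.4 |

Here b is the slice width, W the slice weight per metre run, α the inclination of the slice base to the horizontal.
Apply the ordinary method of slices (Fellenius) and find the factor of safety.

Ordinary method of slices: FS = Σ[c'·Δl_i + (W_i cosα_i)·tanφ'] / Σ W_i sinα_i, with Δl_i = b_i / cosα_i.
Slice 1: Δl = 2.5/cos0.3° = 2.500 m; N'_1 = 86·cos0.3° = 86.0; c'Δl = 9.25; W sinα = 0.5
Slice 2: Δl = 2.8/cos7.9° = 2.827 m; N'_2 = 286·cos7.9° = 283.3; c'Δl = 10.46; W sinα = 39.3
Slice 3: Δl = 1.7/cos14.6° = 1.757 m; N'_3 = 260·cos14.6° = 251.6; c'Δl = 6.50; W sinα = 65.5
Slice 4: Δl = 1.8/cos19.8° = 1.913 m; N'_4 = 255·cos19.8° = 239.9; c'Δl = 7.08; W sinα = 86.4
Slice 5: Δl = 2.9/cos27.2° = 3.261 m; N'_5 = 349·cos27.2° = 310.4; c'Δl = 12.06; W sinα = 159.5
Slice 6: Δl = 2.8/cos36.9° = 3.501 m; N'_6 = 234·cos36.9° = 187.1; c'Δl = 12.96; W sinα = 140.5
Slice 7: Δl = 2.6/cos47.4° = 3.841 m; N'_7 = 85·cos47.4° = 57.5; c'Δl = 14.21; W sinα = 62.6
Σc'Δl = 72.5 kN/m; ΣN' = 1415.9 kN/m; ΣW sinα = 554.3 kN/m
Resisting = 72.5 + 1415.9·tan30.4° = 72.5 + 830.7 = 903.2 kN/m
FS = 903.2 / 554.3 = 1.630

FS = 1.63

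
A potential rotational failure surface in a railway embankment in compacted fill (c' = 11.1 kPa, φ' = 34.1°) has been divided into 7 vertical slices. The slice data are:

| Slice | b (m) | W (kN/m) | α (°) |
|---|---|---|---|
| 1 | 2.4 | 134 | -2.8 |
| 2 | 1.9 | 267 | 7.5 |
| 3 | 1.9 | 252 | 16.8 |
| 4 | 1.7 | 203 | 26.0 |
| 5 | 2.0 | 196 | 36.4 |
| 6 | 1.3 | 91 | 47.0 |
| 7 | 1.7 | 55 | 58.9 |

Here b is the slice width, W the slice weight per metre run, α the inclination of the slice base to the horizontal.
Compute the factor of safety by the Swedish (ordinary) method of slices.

FS = 2.14

Ordinary method of slices: FS = Σ[c'·Δl_i + (W_i cosα_i)·tanφ'] / Σ W_i sinα_i, with Δl_i = b_i / cosα_i.
Slice 1: Δl = 2.4/cos(-2.8°) = 2.403 m; N'_1 = 134·cos(-2.8°) = 133.8; c'Δl = 26.67; W sinα = -6.5
Slice 2: Δl = 1.9/cos7.5° = 1.916 m; N'_2 = 267·cos7.5° = 264.7; c'Δl = 21.27; W sinα = 34.9
Slice 3: Δl = 1.9/cos16.8° = 1.985 m; N'_3 = 252·cos16.8° = 241.2; c'Δl = 22.03; W sinα = 72.8
Slice 4: Δl = 1.7/cos26.0° = 1.891 m; N'_4 = 203·cos26.0° = 182.5; c'Δl = 20.99; W sinα = 89.0
Slice 5: Δl = 2.0/cos36.4° = 2.485 m; N'_5 = 196·cos36.4° = 157.8; c'Δl = 27.58; W sinα = 116.3
Slice 6: Δl = 1.3/cos47.0° = 1.906 m; N'_6 = 91·cos47.0° = 62.1; c'Δl = 21.16; W sinα = 66.6
Slice 7: Δl = 1.7/cos58.9° = 3.291 m; N'_7 = 55·cos58.9° = 28.4; c'Δl = 36.53; W sinα = 47.1
Σc'Δl = 176.2 kN/m; ΣN' = 1070.5 kN/m; ΣW sinα = 420.1 kN/m
Resisting = 176.2 + 1070.5·tan34.1° = 176.2 + 724.8 = 901.0 kN/m
FS = 901.0 / 420.1 = 2.145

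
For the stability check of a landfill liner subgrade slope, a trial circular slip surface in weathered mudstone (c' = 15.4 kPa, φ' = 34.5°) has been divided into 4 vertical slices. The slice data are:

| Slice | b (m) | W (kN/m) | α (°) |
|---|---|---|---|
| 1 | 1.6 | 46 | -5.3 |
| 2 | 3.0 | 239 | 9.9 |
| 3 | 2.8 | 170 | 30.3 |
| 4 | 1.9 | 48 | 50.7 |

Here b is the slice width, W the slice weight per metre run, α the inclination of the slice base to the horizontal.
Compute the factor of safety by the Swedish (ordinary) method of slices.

Ordinary method of slices: FS = Σ[c'·Δl_i + (W_i cosα_i)·tanφ'] / Σ W_i sinα_i, with Δl_i = b_i / cosα_i.
Slice 1: Δl = 1.6/cos(-5.3°) = 1.607 m; N'_1 = 46·cos(-5.3°) = 45.8; c'Δl = 24.75; W sinα = -4.2
Slice 2: Δl = 3.0/cos9.9° = 3.045 m; N'_2 = 239·cos9.9° = 235.4; c'Δl = 46.90; W sinα = 41.1
Slice 3: Δl = 2.8/cos30.3° = 3.243 m; N'_3 = 170·cos30.3° = 146.8; c'Δl = 49.94; W sinα = 85.8
Slice 4: Δl = 1.9/cos50.7° = 3.000 m; N'_4 = 48·cos50.7° = 30.4; c'Δl = 46.20; W sinα = 37.1
Σc'Δl = 167.8 kN/m; ΣN' = 458.4 kN/m; ΣW sinα = 159.8 kN/m
Resisting = 167.8 + 458.4·tan34.5° = 167.8 + 315.1 = 482.8 kN/m
FS = 482.8 / 159.8 = 3.022

FS = 3.02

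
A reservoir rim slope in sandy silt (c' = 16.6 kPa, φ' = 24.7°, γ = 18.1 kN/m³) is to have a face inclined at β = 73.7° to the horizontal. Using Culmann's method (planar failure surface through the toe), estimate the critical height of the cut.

Culmann's analysis gives the critical failure plane at α_cr = (β + φ')/2 = (73.7 + 24.7)/2 = 49.2°, and the critical height
H_c = (4c'/γ) · sinβ cosφ' / [1 − cos(β − φ')]
    = (4·16.6/18.1) · sin73.7°·cos24.7° / [1 − cos(49.0°)]
    = 3.669 · 0.9598·0.9085 / [1 − 0.6561]
    = 3.669 · 0.8720 / 0.3439
    = 9.30 m

H_c = 9.30 m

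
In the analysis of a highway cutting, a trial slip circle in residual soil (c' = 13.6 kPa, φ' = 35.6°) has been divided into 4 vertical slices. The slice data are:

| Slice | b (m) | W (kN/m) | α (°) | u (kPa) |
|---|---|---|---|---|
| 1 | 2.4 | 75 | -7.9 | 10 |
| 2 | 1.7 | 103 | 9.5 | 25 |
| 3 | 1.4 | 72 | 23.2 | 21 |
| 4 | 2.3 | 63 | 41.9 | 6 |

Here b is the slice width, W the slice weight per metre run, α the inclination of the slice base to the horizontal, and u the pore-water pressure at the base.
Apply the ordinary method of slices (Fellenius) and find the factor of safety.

FS = 3.13

Ordinary method of slices: FS = Σ[c'·Δl_i + (W_i cosα_i − u_i·Δl_i)·tanφ'] / Σ W_i sinα_i, with Δl_i = b_i / cosα_i.
Slice 1: Δl = 2.4/cos(-7.9°) = 2.423 m; N'_1 = 75·cos(-7.9°) − 10·2.423 = 50.1; c'Δl = 32.95; W sinα = -10.3
Slice 2: Δl = 1.7/cos9.5° = 1.724 m; N'_2 = 103·cos9.5° − 25·1.724 = 58.5; c'Δl = 23.44; W sinα = 17.0
Slice 3: Δl = 1.4/cos23.2° = 1.523 m; N'_3 = 72·cos23.2° − 21·1.523 = 34.2; c'Δl = 20.72; W sinα = 28.4
Slice 4: Δl = 2.3/cos41.9° = 3.090 m; N'_4 = 63·cos41.9° − 6·3.090 = 28.4; c'Δl = 42.03; W sinα = 42.1
Σc'Δl = 119.1 kN/m; ΣN' = 171.1 kN/m; ΣW sinα = 77.1 kN/m
Resisting = 119.1 + 171.1·tan35.6° = 119.1 + 122.5 = 241.6 kN/m
FS = 241.6 / 77.1 = 3.133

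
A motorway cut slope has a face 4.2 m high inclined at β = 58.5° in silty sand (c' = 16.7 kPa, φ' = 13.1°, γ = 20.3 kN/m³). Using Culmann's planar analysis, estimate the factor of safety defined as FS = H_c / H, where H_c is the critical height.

H_c = (4c'/γ) · sinβ cosφ' / [1 − cos(β − φ')]
    = (4·16.7/20.3) · sin58.5°·cos13.1° / [1 − cos45.4°]
    = 3.291 · 0.8305 / 0.2978 = 9.17 m
FS = H_c / H = 9.17 / 4.2 = 2.184

FS = 2.18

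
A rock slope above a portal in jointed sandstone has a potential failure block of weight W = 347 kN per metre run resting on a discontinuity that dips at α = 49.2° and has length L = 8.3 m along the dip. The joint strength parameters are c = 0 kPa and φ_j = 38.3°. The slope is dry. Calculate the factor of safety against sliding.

FS = 0.68

Resolving the block weight along and normal to the plane and applying the Mohr–Coulomb strength on the joint:
N' = W cosα = 347·cos49.2° = 226.7 kN/m
Driving force T = W sinα = 347·sin49.2° = 262.7 kN/m
Resisting force R = c·L + N'·tanφ_j = 0·8.3 + 226.7·tan38.3° = 0.0 + 179.1 = 179.1 kN/m
FS = R / T = 179.1 / 262.7 = 0.682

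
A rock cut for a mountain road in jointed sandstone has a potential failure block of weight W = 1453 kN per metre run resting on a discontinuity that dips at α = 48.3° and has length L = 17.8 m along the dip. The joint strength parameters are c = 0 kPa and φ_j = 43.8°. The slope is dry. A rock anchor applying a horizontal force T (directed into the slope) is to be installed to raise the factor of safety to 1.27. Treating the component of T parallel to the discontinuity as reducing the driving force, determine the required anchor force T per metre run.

Resolving forces along and normal to the sliding plane, with the horizontal anchor force T adding T·sinα to the effective normal force and T·cosα acting up the plane against the driving force:
FS = [cL + (W cosα + T sinα) tanφ_j] / [W sinα − T cosα]
Without the anchor: N' = 966.6 kN/m, driving T_d = 1084.9 kN/m, resisting R = 0·17.8 + 966.6·tan43.8° = 926.9 kN/m, FS = 0.85.
Setting FS = 1.27 and solving for T:
1.27·(1084.9 − T cos48.3°) = 926.9 + T sin48.3°·tan43.8°
T·(sin48.3°·tan43.8° + 1.27·cos48.3°) = 1.27·1084.9 − 926.9
T·(0.7466·0.9590 + 1.27·0.6652) = 1377.8 − 926.9 = 450.9
T·1.5608 = 450.9
T = 288.9 kN/m

T = 289 kN/m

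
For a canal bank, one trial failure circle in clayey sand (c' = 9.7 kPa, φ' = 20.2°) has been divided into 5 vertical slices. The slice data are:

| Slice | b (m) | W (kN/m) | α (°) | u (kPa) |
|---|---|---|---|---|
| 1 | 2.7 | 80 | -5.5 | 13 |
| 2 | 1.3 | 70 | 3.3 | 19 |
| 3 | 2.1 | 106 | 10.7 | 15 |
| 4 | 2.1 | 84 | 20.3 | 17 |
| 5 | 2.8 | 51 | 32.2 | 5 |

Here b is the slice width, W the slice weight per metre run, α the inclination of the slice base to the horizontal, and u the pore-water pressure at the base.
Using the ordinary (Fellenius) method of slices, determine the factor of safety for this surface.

FS = 2.73

Ordinary method of slices: FS = Σ[c'·Δl_i + (W_i cosα_i − u_i·Δl_i)·tanφ'] / Σ W_i sinα_i, with Δl_i = b_i / cosα_i.
Slice 1: Δl = 2.7/cos(-5.5°) = 2.712 m; N'_1 = 80·cos(-5.5°) − 13·2.712 = 44.4; c'Δl = 26.31; W sinα = -7.7
Slice 2: Δl = 1.3/cos3.3° = 1.302 m; N'_2 = 70·cos3.3° − 19·1.302 = 45.1; c'Δl = 12.63; W sinα = 4.0
Slice 3: Δl = 2.1/cos10.7° = 2.137 m; N'_3 = 106·cos10.7° − 15·2.137 = 72.1; c'Δl = 20.73; W sinα = 19.7
Slice 4: Δl = 2.1/cos20.3° = 2.239 m; N'_4 = 84·cos20.3° − 17·2.239 = 40.7; c'Δl = 21.72; W sinα = 29.1
Slice 5: Δl = 2.8/cos32.2° = 3.309 m; N'_5 = 51·cos32.2° − 5·3.309 = 26.6; c'Δl = 32.10; W sinα = 27.2
Σc'Δl = 113.5 kN/m; ΣN' = 228.9 kN/m; ΣW sinα = 72.4 kN/m
Resisting = 113.5 + 228.9·tan20.2° = 113.5 + 84.2 = 197.7 kN/m
FS = 197.7 / 72.4 = 2.732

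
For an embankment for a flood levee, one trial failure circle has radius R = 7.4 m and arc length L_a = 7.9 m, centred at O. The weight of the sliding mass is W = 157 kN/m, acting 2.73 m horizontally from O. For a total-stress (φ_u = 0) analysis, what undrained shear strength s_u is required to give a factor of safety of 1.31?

s_u = 9.6 kPa

FS = s_u·L_a·R / (W·d), so s_u = FS·W·d / (L_a·R).
s_u = 1.31·157·2.73 / (7.90·7.4) = 561.5 / 58.46 = 9.60 kPa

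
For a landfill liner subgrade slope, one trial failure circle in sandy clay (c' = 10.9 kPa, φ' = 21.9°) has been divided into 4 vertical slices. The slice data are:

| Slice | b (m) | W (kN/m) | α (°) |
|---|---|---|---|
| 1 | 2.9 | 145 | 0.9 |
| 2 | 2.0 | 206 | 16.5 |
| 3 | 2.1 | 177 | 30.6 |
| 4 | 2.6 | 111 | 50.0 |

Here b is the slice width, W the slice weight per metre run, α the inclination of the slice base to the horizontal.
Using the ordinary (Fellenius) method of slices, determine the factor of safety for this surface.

Ordinary method of slices: FS = Σ[c'·Δl_i + (W_i cosα_i)·tanφ'] / Σ W_i sinα_i, with Δl_i = b_i / cosα_i.
Slice 1: Δl = 2.9/cos0.9° = 2.900 m; N'_1 = 145·cos0.9° = 145.0; c'Δl = 31.61; W sinα = 2.3
Slice 2: Δl = 2.0/cos16.5° = 2.086 m; N'_2 = 206·cos16.5° = 197.5; c'Δl = 22.74; W sinα = 58.5
Slice 3: Δl = 2.1/cos30.6° = 2.440 m; N'_3 = 177·cos30.6° = 152.4; c'Δl = 26.59; W sinα = 90.1
Slice 4: Δl = 2.6/cos50.0° = 4.045 m; N'_4 = 111·cos50.0° = 71.3; c'Δl = 44.09; W sinα = 85.0
Σc'Δl = 125.0 kN/m; ΣN' = 566.2 kN/m; ΣW sinα = 235.9 kN/m
Resisting = 125.0 + 566.2·tan21.9° = 125.0 + 227.6 = 352.6 kN/m
FS = 352.6 / 235.9 = 1.495

FS = 1.49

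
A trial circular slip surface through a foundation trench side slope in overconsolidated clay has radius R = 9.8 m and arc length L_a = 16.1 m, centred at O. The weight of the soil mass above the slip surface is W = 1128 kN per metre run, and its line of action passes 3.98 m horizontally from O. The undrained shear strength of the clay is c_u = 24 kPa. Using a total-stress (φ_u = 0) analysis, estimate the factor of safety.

FS = 0.84

Taking moments about the centre O, the resisting moment is provided by the undrained shear strength acting along the arc:
M_R = c_u·L_a·R = 24·16.10·9.8 = 3786.7 kN·m/m
M_D = W·d = 1128·3.98 = 4489.4 kN·m/m
FS = M_R / M_D = 3786.7 / 4489.4 = 0.843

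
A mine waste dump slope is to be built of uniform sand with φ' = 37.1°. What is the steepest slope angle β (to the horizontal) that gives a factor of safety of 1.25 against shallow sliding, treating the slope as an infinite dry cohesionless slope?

For an infinite dry cohesionless slope FS = tanφ'/tanβ, so tanβ = tanφ' / FS.
tanβ = tan37.1° / 1.25 = 0.7563 / 1.25 = 0.6050
β = arctan(0.6050) = 31.18°

β = 31.2°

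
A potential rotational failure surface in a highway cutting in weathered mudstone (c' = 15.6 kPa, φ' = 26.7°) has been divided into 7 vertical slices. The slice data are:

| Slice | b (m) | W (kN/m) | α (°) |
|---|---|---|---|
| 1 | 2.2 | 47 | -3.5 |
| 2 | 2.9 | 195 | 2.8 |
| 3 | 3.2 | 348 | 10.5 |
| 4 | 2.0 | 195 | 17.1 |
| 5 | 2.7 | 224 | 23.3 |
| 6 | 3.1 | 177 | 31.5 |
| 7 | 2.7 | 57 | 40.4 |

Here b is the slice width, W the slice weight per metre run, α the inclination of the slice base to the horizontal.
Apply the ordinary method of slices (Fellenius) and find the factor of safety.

Ordinary method of slices: FS = Σ[c'·Δl_i + (W_i cosα_i)·tanφ'] / Σ W_i sinα_i, with Δl_i = b_i / cosα_i.
Slice 1: Δl = 2.2/cos(-3.5°) = 2.204 m; N'_1 = 47·cos(-3.5°) = 46.9; c'Δl = 34.38; W sinα = -2.9
Slice 2: Δl = 2.9/cos2.8° = 2.903 m; N'_2 = 195·cos2.8° = 194.8; c'Δl = 45.29; W sinα = 9.5
Slice 3: Δl = 3.2/cos10.5° = 3.254 m; N'_3 = 348·cos10.5° = 342.2; c'Δl = 50.77; W sinα = 63.4
Slice 4: Δl = 2.0/cos17.1° = 2.093 m; N'_4 = 195·cos17.1° = 186.4; c'Δl = 32.64; W sinα = 57.3
Slice 5: Δl = 2.7/cos23.3° = 2.940 m; N'_5 = 224·cos23.3° = 205.7; c'Δl = 45.86; W sinα = 88.6
Slice 6: Δl = 3.1/cos31.5° = 3.636 m; N'_6 = 177·cos31.5° = 150.9; c'Δl = 56.72; W sinα = 92.5
Slice 7: Δl = 2.7/cos40.4° = 3.545 m; N'_7 = 57·cos40.4° = 43.4; c'Δl = 55.31; W sinα = 36.9
Σc'Δl = 321.0 kN/m; ΣN' = 1170.3 kN/m; ΣW sinα = 345.4 kN/m
Resisting = 321.0 + 1170.3·tan26.7° = 321.0 + 588.6 = 909.6 kN/m
FS = 909.6 / 345.4 = 2.633

FS = 2.63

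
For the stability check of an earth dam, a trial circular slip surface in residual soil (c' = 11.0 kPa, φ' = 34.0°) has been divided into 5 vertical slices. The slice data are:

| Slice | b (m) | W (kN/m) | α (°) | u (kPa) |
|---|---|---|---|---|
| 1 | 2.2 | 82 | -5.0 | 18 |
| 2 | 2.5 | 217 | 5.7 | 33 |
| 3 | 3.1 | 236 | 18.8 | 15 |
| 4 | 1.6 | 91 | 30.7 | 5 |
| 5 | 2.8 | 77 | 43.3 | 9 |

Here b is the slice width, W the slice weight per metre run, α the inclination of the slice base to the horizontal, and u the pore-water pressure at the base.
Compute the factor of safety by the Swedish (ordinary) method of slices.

FS = 2.36

Ordinary method of slices: FS = Σ[c'·Δl_i + (W_i cosα_i − u_i·Δl_i)·tanφ'] / Σ W_i sinα_i, with Δl_i = b_i / cosα_i.
Slice 1: Δl = 2.2/cos(-5.0°) = 2.208 m; N'_1 = 82·cos(-5.0°) − 18·2.208 = 41.9; c'Δl = 24.29; W sinα = -7.1
Slice 2: Δl = 2.5/cos5.7° = 2.512 m; N'_2 = 217·cos5.7° − 33·2.512 = 133.0; c'Δl = 27.64; W sinα = 21.6
Slice 3: Δl = 3.1/cos18.8° = 3.275 m; N'_3 = 236·cos18.8° − 15·3.275 = 174.3; c'Δl = 36.02; W sinα = 76.1
Slice 4: Δl = 1.6/cos30.7° = 1.861 m; N'_4 = 91·cos30.7° − 5·1.861 = 68.9; c'Δl = 20.47; W sinα = 46.5
Slice 5: Δl = 2.8/cos43.3° = 3.847 m; N'_5 = 77·cos43.3° − 9·3.847 = 21.4; c'Δl = 42.32; W sinα = 52.8
Σc'Δl = 150.7 kN/m; ΣN' = 439.6 kN/m; ΣW sinα = 189.7 kN/m
Resisting = 150.7 + 439.6·tan34.0° = 150.7 + 296.5 = 447.3 kN/m
FS = 447.3 / 189.7 = 2.357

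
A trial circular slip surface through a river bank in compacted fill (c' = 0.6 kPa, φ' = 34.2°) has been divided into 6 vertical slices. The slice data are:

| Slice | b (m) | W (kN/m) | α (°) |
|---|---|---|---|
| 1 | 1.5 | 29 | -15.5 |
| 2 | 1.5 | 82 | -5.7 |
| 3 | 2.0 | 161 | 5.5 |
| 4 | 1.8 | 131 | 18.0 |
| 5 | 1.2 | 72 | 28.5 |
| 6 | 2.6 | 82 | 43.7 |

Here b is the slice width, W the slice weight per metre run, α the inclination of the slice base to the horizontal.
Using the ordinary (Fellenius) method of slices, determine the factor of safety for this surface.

Ordinary method of slices: FS = Σ[c'·Δl_i + (W_i cosα_i)·tanφ'] / Σ W_i sinα_i, with Δl_i = b_i / cosα_i.
Slice 1: Δl = 1.5/cos(-15.5°) = 1.557 m; N'_1 = 29·cos(-15.5°) = 27.9; c'Δl = 0.93; W sinα = -7.7
Slice 2: Δl = 1.5/cos(-5.7°) = 1.507 m; N'_2 = 82·cos(-5.7°) = 81.6; c'Δl = 0.90; W sinα = -8.1
Slice 3: Δl = 2.0/cos5.5° = 2.009 m; N'_3 = 161·cos5.5° = 160.3; c'Δl = 1.21; W sinα = 15.4
Slice 4: Δl = 1.8/cos18.0° = 1.893 m; N'_4 = 131·cos18.0° = 124.6; c'Δl = 1.14; W sinα = 40.5
Slice 5: Δl = 1.2/cos28.5° = 1.365 m; N'_5 = 72·cos28.5° = 63.3; c'Δl = 0.82; W sinα = 34.4
Slice 6: Δl = 2.6/cos43.7° = 3.596 m; N'_6 = 82·cos43.7° = 59.3; c'Δl = 2.16; W sinα = 56.7
Σc'Δl = 7.2 kN/m; ΣN' = 516.9 kN/m; ΣW sinα = 131.0 kN/m
Resisting = 7.2 + 516.9·tan34.2° = 7.2 + 351.3 = 358.5 kN/m
FS = 358.5 / 131.0 = 2.736

FS = 2.74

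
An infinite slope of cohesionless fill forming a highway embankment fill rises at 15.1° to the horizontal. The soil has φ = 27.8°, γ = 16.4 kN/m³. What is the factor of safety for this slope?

FS = 1.95

For a dry cohesionless infinite slope the factor of safety is FS = tanφ / tanβ.
FS = tan27.8° / tan15.1° = 0.5272 / 0.2698 = 1.954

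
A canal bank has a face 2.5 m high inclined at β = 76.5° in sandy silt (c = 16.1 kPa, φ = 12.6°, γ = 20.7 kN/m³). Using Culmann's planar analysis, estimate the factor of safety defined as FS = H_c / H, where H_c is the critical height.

H_c = (4c/γ) · sinβ cosφ / [1 − cos(β − φ)]
    = (4·16.1/20.7) · sin76.5°·cos12.6° / [1 − cos63.9°]
    = 3.111 · 0.9490 / 0.5601 = 5.27 m
FS = H_c / H = 5.27 / 2.5 = 2.109

FS = 2.11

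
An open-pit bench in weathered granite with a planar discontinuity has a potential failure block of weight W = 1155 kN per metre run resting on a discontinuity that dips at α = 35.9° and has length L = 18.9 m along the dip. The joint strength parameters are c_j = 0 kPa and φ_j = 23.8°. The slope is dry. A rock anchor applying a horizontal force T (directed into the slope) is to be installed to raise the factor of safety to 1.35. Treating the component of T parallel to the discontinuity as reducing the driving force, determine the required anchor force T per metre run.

Resolving forces along and normal to the sliding plane, with the horizontal anchor force T adding T·sinα to the effective normal force and T·cosα acting up the plane against the driving force:
FS = [c_jL + (W cosα + T sinα) tanφ_j] / [W sinα − T cosα]
Without the anchor: N' = 935.6 kN/m, driving T_d = 677.3 kN/m, resisting R = 0·18.9 + 935.6·tan23.8° = 412.6 kN/m, FS = 0.61.
Setting FS = 1.35 and solving for T:
1.35·(677.3 − T cos35.9°) = 412.6 + T sin35.9°·tan23.8°
T·(sin35.9°·tan23.8° + 1.35·cos35.9°) = 1.35·677.3 − 412.6
T·(0.5864·0.4411 + 1.35·0.8100) = 914.3 − 412.6 = 501.7
T·1.3522 = 501.7
T = 371.0 kN/m

T = 371 kN/m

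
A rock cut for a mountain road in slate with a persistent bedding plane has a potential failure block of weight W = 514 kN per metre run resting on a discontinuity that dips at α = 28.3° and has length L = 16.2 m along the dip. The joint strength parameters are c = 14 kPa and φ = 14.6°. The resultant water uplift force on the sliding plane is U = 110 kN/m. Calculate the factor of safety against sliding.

Resolving the block weight along and normal to the plane and applying the Mohr–Coulomb strength on the joint:
N' = W cosα − U = 514·cos28.3° − 110 = 342.6 kN/m
Driving force T = W sinα = 514·sin28.3° = 243.7 kN/m
Resisting force R = c·L + N'·tanφ = 14·16.2 + 342.6·tan14.6° = 226.8 + 89.2 = 316.0 kN/m
FS = R / T = 316.0 / 243.7 = 1.297

FS = 1.30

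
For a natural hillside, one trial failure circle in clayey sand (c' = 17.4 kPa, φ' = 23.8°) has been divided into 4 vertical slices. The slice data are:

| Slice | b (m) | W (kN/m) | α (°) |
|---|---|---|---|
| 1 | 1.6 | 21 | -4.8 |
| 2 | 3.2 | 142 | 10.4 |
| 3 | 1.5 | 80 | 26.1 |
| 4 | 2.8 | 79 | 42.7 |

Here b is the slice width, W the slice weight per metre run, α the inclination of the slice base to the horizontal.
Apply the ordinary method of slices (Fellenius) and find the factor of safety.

FS = 2.73

Ordinary method of slices: FS = Σ[c'·Δl_i + (W_i cosα_i)·tanφ'] / Σ W_i sinα_i, with Δl_i = b_i / cosα_i.
Slice 1: Δl = 1.6/cos(-4.8°) = 1.606 m; N'_1 = 21·cos(-4.8°) = 20.9; c'Δl = 27.94; W sinα = -1.8
Slice 2: Δl = 3.2/cos10.4° = 3.253 m; N'_2 = 142·cos10.4° = 139.7; c'Δl = 56.61; W sinα = 25.6
Slice 3: Δl = 1.5/cos26.1° = 1.670 m; N'_3 = 80·cos26.1° = 71.8; c'Δl = 29.06; W sinα = 35.2
Slice 4: Δl = 2.8/cos42.7° = 3.810 m; N'_4 = 79·cos42.7° = 58.1; c'Δl = 66.29; W sinα = 53.6
Σc'Δl = 179.9 kN/m; ΣN' = 290.5 kN/m; ΣW sinα = 112.6 kN/m
Resisting = 179.9 + 290.5·tan23.8° = 179.9 + 128.1 = 308.0 kN/m
FS = 308.0 / 112.6 = 2.734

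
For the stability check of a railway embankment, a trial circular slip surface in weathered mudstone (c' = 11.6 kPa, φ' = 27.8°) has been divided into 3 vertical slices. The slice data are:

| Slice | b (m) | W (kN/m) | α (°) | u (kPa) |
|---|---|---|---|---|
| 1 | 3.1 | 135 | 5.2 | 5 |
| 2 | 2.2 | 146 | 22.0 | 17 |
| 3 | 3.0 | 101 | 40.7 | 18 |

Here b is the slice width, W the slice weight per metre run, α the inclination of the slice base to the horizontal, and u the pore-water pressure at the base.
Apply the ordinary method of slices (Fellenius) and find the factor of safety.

Ordinary method of slices: FS = Σ[c'·Δl_i + (W_i cosα_i − u_i·Δl_i)·tanφ'] / Σ W_i sinα_i, with Δl_i = b_i / cosα_i.
Slice 1: Δl = 3.1/cos5.2° = 3.113 m; N'_1 = 135·cos5.2° − 5·3.113 = 118.9; c'Δl = 36.11; W sinα = 12.2
Slice 2: Δl = 2.2/cos22.0° = 2.373 m; N'_2 = 146·cos22.0° − 17·2.373 = 95.0; c'Δl = 27.52; W sinα = 54.7
Slice 3: Δl = 3.0/cos40.7° = 3.957 m; N'_3 = 101·cos40.7° − 18·3.957 = 5.3; c'Δl = 45.90; W sinα = 65.9
Σc'Δl = 109.5 kN/m; ΣN' = 219.3 kN/m; ΣW sinα = 132.8 kN/m
Resisting = 109.5 + 219.3·tan27.8° = 109.5 + 115.6 = 225.1 kN/m
FS = 225.1 / 132.8 = 1.695

FS = 1.70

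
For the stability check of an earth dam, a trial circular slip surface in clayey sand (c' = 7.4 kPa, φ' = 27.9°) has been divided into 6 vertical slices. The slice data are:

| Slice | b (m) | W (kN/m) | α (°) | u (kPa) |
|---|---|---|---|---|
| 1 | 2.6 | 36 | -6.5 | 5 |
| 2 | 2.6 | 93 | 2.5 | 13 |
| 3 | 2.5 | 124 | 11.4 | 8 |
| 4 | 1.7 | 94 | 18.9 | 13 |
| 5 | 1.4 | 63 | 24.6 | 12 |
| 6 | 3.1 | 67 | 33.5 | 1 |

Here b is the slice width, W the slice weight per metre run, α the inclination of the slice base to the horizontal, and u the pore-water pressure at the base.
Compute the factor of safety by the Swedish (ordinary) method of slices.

FS = 2.45

Ordinary method of slices: FS = Σ[c'·Δl_i + (W_i cosα_i − u_i·Δl_i)·tanφ'] / Σ W_i sinα_i, with Δl_i = b_i / cosα_i.
Slice 1: Δl = 2.6/cos(-6.5°) = 2.617 m; N'_1 = 36·cos(-6.5°) − 5·2.617 = 22.7; c'Δl = 19.36; W sinα = -4.1
Slice 2: Δl = 2.6/cos2.5° = 2.602 m; N'_2 = 93·cos2.5° − 13·2.602 = 59.1; c'Δl = 19.26; W sinα = 4.1
Slice 3: Δl = 2.5/cos11.4° = 2.550 m; N'_3 = 124·cos11.4° − 8·2.550 = 101.2; c'Δl = 18.87; W sinα = 24.5
Slice 4: Δl = 1.7/cos18.9° = 1.797 m; N'_4 = 94·cos18.9° − 13·1.797 = 65.6; c'Δl = 13.30; W sinα = 30.4
Slice 5: Δl = 1.4/cos24.6° = 1.540 m; N'_5 = 63·cos24.6° − 12·1.540 = 38.8; c'Δl = 11.39; W sinα = 26.2
Slice 6: Δl = 3.1/cos33.5° = 3.718 m; N'_6 = 67·cos33.5° − 1·3.718 = 52.2; c'Δl = 27.51; W sinα = 37.0
Σc'Δl = 109.7 kN/m; ΣN' = 339.4 kN/m; ΣW sinα = 118.1 kN/m
Resisting = 109.7 + 339.4·tan27.9° = 109.7 + 179.7 = 289.4 kN/m
FS = 289.4 / 118.1 = 2.450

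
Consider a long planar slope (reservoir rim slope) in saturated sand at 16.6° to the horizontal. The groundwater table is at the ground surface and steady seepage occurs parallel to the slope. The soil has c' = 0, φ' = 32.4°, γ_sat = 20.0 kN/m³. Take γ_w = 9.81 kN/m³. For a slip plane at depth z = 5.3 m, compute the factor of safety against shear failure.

FS = 1.08

With seepage parallel to the slope and the water table at the surface, the effective normal stress on the slip plane uses the buoyant unit weight γ' = γ_sat − γ_w while the driving shear stress uses γ_sat:
FS = [c' + γ' z cos²β tanφ'] / [γ_sat z sinβ cosβ]
(For c' = 0 this reduces to FS = (γ'/γ_sat)·tanφ'/tanβ.)
γ' = 20.0 − 9.81 = 10.19 kN/m³
Numerator = 0.0 + 10.19·5.3·cos²16.6°·tan32.4° = 0.0 + 10.19·5.3·0.9184·0.6346 = 31.477 kPa
Denominator = 20.0·5.3·sin16.6°·cos16.6° = 20.0·5.3·0.2857·0.9583 = 29.021 kPa
FS = 31.477 / 29.021 = 1.085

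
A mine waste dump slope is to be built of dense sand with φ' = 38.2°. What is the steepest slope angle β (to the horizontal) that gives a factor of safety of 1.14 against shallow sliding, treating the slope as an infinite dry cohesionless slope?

For an infinite dry cohesionless slope FS = tanφ'/tanβ, so tanβ = tanφ' / FS.
tanβ = tan38.2° / 1.14 = 0.7869 / 1.14 = 0.6903
β = arctan(0.6903) = 34.62°

β = 34.6°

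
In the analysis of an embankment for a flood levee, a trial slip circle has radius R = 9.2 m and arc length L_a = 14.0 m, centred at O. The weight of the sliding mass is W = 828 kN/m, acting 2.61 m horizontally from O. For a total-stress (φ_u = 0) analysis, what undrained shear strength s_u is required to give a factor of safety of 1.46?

s_u = 24.5 kPa

FS = s_u·L_a·R / (W·d), so s_u = FS·W·d / (L_a·R).
s_u = 1.46·828·2.61 / (14.00·9.2) = 3155.2 / 128.80 = 24.50 kPa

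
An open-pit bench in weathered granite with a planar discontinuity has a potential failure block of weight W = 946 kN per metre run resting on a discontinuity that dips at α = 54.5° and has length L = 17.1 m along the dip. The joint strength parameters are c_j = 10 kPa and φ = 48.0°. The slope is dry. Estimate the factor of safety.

Resolving the block weight along and normal to the plane and applying the Mohr–Coulomb strength on the joint:
N' = W cosα = 946·cos54.5° = 549.3 kN/m
Driving force T = W sinα = 946·sin54.5° = 770.2 kN/m
Resisting force R = c_j·L + N'·tanφ = 10·17.1 + 549.3·tan48.0° = 171.0 + 610.1 = 781.1 kN/m
FS = R / T = 781.1 / 770.2 = 1.014

FS = 1.01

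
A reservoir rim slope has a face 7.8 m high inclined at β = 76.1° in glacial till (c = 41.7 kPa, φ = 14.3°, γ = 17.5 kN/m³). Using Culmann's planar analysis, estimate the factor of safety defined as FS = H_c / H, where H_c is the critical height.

FS = 2.18

H_c = (4c/γ) · sinβ cosφ / [1 − cos(β − φ)]
    = (4·41.7/17.5) · sin76.1°·cos14.3° / [1 − cos61.8°]
    = 9.531 · 0.9406 / 0.5274 = 17.00 m
FS = H_c / H = 17.00 / 7.8 = 2.179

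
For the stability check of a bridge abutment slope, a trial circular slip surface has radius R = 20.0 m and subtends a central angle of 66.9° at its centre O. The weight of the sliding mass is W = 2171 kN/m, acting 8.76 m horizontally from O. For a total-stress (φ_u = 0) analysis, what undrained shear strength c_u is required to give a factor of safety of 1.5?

FS = c_u·L_a·R / (W·d), so c_u = FS·W·d / (L_a·R).
Arc length L_a = R·θ = 20.0·(66.9°·π/180) = 20.0·1.1676 = 23.35 m
c_u = 1.5·2171·8.76 / (23.35·20.0) = 28526.9 / 467.05 = 61.08 kPa

c_u = 61.1 kPa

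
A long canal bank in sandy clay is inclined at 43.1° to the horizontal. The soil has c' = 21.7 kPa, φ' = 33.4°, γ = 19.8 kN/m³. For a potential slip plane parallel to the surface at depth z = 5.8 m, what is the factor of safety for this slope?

FS = 1.08

For an infinite slope with a slip plane parallel to the surface (no pore pressure): FS = [c' + γz cos²β tanφ'] / [γz sinβ cosβ].
γz = 19.8·5.8 = 114.84 kN/m²
Numerator = 21.7 + 114.84·cos²43.1°·tan33.4° = 21.7 + 114.84·0.5331·0.6594 = 62.071 kPa
Denominator = 114.84·sin43.1°·cos43.1° = 114.84·0.6833·0.7302 = 57.294 kPa
FS = 62.071 / 57.294 = 1.083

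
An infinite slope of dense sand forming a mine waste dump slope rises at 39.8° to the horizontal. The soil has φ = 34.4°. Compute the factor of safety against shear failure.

FS = 0.82

For a dry cohesionless infinite slope the factor of safety is FS = tanφ / tanβ.
FS = tan34.4° / tan39.8° = 0.6847 / 0.8332 = 0.822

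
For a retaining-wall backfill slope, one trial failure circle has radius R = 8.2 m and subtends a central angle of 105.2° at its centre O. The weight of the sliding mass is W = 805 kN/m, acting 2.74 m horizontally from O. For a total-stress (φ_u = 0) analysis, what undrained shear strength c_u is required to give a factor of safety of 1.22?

FS = c_u·L_a·R / (W·d), so c_u = FS·W·d / (L_a·R).
Arc length L_a = R·θ = 8.2·(105.2°·π/180) = 8.2·1.8361 = 15.06 m
c_u = 1.22·805·2.74 / (15.06·8.2) = 2691.0 / 123.46 = 21.80 kPa

c_u = 21.8 kPa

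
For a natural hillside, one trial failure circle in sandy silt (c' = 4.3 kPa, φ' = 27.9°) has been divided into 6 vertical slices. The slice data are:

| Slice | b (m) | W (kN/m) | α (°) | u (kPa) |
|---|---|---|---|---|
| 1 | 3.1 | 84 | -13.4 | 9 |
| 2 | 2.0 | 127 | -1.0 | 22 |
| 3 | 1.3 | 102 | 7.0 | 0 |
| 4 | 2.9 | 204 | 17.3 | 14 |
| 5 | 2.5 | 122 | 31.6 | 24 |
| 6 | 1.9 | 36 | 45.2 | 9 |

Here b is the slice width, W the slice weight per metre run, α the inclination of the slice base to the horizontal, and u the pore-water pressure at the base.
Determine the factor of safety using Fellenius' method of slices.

FS = 2.06

Ordinary method of slices: FS = Σ[c'·Δl_i + (W_i cosα_i − u_i·Δl_i)·tanφ'] / Σ W_i sinα_i, with Δl_i = b_i / cosα_i.
Slice 1: Δl = 3.1/cos(-13.4°) = 3.187 m; N'_1 = 84·cos(-13.4°) − 9·3.187 = 53.0; c'Δl = 13.70; W sinα = -19.5
Slice 2: Δl = 2.0/cos(-1.0°) = 2.000 m; N'_2 = 127·cos(-1.0°) − 22·2.000 = 83.0; c'Δl = 8.60; W sinα = -2.2
Slice 3: Δl = 1.3/cos7.0° = 1.310 m; N'_3 = 102·cos7.0° − 0·1.310 = 101.2; c'Δl = 5.63; W sinα = 12.4
Slice 4: Δl = 2.9/cos17.3° = 3.037 m; N'_4 = 204·cos17.3° − 14·3.037 = 152.2; c'Δl = 13.06; W sinα = 60.7
Slice 5: Δl = 2.5/cos31.6° = 2.935 m; N'_5 = 122·cos31.6° − 24·2.935 = 33.5; c'Δl = 12.62; W sinα = 63.9
Slice 6: Δl = 1.9/cos45.2° = 2.696 m; N'_6 = 36·cos45.2° − 9·2.696 = 1.1; c'Δl = 11.59; W sinα = 25.5
Σc'Δl = 65.2 kN/m; ΣN' = 424.1 kN/m; ΣW sinα = 140.9 kN/m
Resisting = 65.2 + 424.1·tan27.9° = 65.2 + 224.5 = 289.7 kN/m
FS = 289.7 / 140.9 = 2.057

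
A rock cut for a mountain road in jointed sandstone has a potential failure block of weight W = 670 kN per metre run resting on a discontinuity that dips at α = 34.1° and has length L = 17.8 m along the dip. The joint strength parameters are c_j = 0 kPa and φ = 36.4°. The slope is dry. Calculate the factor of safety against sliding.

FS = 1.09

Resolving the block weight along and normal to the plane and applying the Mohr–Coulomb strength on the joint:
N' = W cosα = 670·cos34.1° = 554.8 kN/m
Driving force T = W sinα = 670·sin34.1° = 375.6 kN/m
Resisting force R = c_j·L + N'·tanφ = 0·17.8 + 554.8·tan36.4° = 0.0 + 409.0 = 409.0 kN/m
FS = R / T = 409.0 / 375.6 = 1.089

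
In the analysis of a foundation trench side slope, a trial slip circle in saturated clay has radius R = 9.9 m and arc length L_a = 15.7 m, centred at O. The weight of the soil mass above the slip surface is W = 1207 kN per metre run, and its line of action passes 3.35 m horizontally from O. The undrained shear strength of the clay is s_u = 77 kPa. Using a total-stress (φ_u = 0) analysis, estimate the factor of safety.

Taking moments about the centre O, the resisting moment is provided by the undrained shear strength acting along the arc:
M_R = s_u·L_a·R = 77·15.70·9.9 = 11968.1 kN·m/m
M_D = W·d = 1207·3.35 = 4043.5 kN·m/m
FS = M_R / M_D = 11968.1 / 4043.5 = 2.960

FS = 2.96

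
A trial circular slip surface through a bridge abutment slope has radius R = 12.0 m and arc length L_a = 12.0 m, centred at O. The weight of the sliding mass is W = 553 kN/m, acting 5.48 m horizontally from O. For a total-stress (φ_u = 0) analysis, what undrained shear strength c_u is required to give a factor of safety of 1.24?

c_u = 26.1 kPa

FS = c_u·L_a·R / (W·d), so c_u = FS·W·d / (L_a·R).
c_u = 1.24·553·5.48 / (12.00·12.0) = 3757.7 / 144.00 = 26.10 kPa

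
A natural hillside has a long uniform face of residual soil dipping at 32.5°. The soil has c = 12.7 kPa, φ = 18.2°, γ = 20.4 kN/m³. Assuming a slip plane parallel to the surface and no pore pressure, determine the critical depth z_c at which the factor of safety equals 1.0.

Setting FS = 1.00 in FS = [c + γz cos²β tanφ] / [γz sinβ cosβ] and solving for z:
z = c / [γ cosβ (FS·sinβ − cosβ·tanφ)]
  = 12.7 / [20.4·cos32.5°·(1.00·sin32.5° − cos32.5°·tan18.2°)]
  = 12.7 / [20.4·0.8434·(1.00·0.5373 − 0.8434·0.3288)]
  = 12.7 / 4.4735 = 2.839 m

z_c = 2.84 m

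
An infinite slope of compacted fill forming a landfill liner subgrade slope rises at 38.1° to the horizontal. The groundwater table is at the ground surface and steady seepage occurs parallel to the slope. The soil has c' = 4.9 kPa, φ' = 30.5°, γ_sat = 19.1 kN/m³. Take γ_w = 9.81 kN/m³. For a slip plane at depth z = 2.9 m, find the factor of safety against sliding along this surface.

FS = 0.55

With seepage parallel to the slope and the water table at the surface, the effective normal stress on the slip plane uses the buoyant unit weight γ' = γ_sat − γ_w while the driving shear stress uses γ_sat:
FS = [c' + γ' z cos²β tanφ'] / [γ_sat z sinβ cosβ]
γ' = 19.1 − 9.81 = 9.29 kN/m³
Numerator = 4.9 + 9.29·2.9·cos²38.1°·tan30.5° = 4.9 + 9.29·2.9·0.6193·0.5890 = 14.727 kPa
Denominator = 19.1·2.9·sin38.1°·cos38.1° = 19.1·2.9·0.6170·0.7869 = 26.896 kPa
FS = 14.727 / 26.896 = 0.548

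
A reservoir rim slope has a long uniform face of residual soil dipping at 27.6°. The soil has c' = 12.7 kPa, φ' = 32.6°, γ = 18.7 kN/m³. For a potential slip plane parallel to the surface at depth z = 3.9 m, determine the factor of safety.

FS = 1.65

For an infinite slope with a slip plane parallel to the surface (no pore pressure): FS = [c' + γz cos²β tanφ'] / [γz sinβ cosβ].
γz = 18.7·3.9 = 72.93 kN/m²
Numerator = 12.7 + 72.93·cos²27.6°·tan32.6° = 12.7 + 72.93·0.7854·0.6395 = 49.330 kPa
Denominator = 72.93·sin27.6°·cos27.6° = 72.93·0.4633·0.8862 = 29.943 kPa
FS = 49.330 / 29.943 = 1.647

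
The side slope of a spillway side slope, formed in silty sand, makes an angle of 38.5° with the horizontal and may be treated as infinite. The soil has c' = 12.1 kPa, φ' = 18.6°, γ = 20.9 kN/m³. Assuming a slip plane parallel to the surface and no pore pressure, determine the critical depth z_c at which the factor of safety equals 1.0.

z_c = 2.06 m

Setting FS = 1.00 in FS = [c' + γz cos²β tanφ'] / [γz sinβ cosβ] and solving for z:
z = c' / [γ cosβ (FS·sinβ − cosβ·tanφ')]
  = 12.1 / [20.9·cos38.5°·(1.00·sin38.5° − cos38.5°·tan18.6°)]
  = 12.1 / [20.9·0.7826·(1.00·0.6225 − 0.7826·0.3365)]
  = 12.1 / 5.8742 = 2.060 m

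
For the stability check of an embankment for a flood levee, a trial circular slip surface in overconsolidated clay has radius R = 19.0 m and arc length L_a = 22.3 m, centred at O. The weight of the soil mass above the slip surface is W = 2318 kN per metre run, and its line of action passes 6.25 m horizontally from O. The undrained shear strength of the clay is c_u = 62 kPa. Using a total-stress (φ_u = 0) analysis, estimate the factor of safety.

Taking moments about the centre O, the resisting moment is provided by the undrained shear strength acting along the arc:
M_R = c_u·L_a·R = 62·22.30·19.0 = 26269.4 kN·m/m
M_D = W·d = 2318·6.25 = 14487.5 kN·m/m
FS = M_R / M_D = 26269.4 / 14487.5 = 1.813

FS = 1.81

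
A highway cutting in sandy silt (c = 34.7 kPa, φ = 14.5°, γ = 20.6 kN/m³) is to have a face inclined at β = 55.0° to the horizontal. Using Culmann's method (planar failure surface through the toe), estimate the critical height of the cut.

Culmann's analysis gives the critical failure plane at α_cr = (β + φ)/2 = (55.0 + 14.5)/2 = 34.8°, and the critical height
H_c = (4c/γ) · sinβ cosφ / [1 − cos(β − φ)]
    = (4·34.7/20.6) · sin55.0°·cos14.5° / [1 − cos(40.5°)]
    = 6.738 · 0.8192·0.9681 / [1 − 0.7604]
    = 6.738 · 0.7931 / 0.2396
    = 22.30 m

H_c = 22.30 m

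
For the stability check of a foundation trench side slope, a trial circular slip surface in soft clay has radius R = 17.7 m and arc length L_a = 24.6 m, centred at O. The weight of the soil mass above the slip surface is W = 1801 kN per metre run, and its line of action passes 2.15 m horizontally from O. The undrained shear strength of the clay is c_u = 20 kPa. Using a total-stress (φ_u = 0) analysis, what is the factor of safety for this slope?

FS = 2.25

Taking moments about the centre O, the resisting moment is provided by the undrained shear strength acting along the arc:
M_R = c_u·L_a·R = 20·24.60·17.7 = 8708.4 kN·m/m
M_D = W·d = 1801·2.15 = 3872.1 kN·m/m
FS = M_R / M_D = 8708.4 / 3872.1 = 2.249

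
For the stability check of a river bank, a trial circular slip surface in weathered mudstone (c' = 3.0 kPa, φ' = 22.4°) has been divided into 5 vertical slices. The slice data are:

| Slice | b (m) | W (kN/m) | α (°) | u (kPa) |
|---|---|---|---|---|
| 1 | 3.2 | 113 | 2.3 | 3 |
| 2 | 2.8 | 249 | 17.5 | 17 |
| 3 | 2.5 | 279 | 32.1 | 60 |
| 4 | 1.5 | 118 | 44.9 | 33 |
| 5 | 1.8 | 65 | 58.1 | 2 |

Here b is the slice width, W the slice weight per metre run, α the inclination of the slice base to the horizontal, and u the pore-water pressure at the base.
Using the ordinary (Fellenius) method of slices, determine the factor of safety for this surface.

Ordinary method of slices: FS = Σ[c'·Δl_i + (W_i cosα_i − u_i·Δl_i)·tanφ'] / Σ W_i sinα_i, with Δl_i = b_i / cosα_i.
Slice 1: Δl = 3.2/cos2.3° = 3.203 m; N'_1 = 113·cos2.3° − 3·3.203 = 103.3; c'Δl = 9.61; W sinα = 4.5
Slice 2: Δl = 2.8/cos17.5° = 2.936 m; N'_2 = 249·cos17.5° − 17·2.936 = 187.6; c'Δl = 8.81; W sinα = 74.9
Slice 3: Δl = 2.5/cos32.1° = 2.951 m; N'_3 = 279·cos32.1° − 60·2.951 = 59.3; c'Δl = 8.85; W sinα = 148.3
Slice 4: Δl = 1.5/cos44.9° = 2.118 m; N'_4 = 118·cos44.9° − 33·2.118 = 13.7; c'Δl = 6.35; W sinα = 83.3
Slice 5: Δl = 1.8/cos58.1° = 3.406 m; N'_5 = 65·cos58.1° − 2·3.406 = 27.5; c'Δl = 10.22; W sinα = 55.2
Σc'Δl = 43.8 kN/m; ΣN' = 391.4 kN/m; ΣW sinα = 366.1 kN/m
Resisting = 43.8 + 391.4·tan22.4° = 43.8 + 161.3 = 205.2 kN/m
FS = 205.2 / 366.1 = 0.560

FS = 0.56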